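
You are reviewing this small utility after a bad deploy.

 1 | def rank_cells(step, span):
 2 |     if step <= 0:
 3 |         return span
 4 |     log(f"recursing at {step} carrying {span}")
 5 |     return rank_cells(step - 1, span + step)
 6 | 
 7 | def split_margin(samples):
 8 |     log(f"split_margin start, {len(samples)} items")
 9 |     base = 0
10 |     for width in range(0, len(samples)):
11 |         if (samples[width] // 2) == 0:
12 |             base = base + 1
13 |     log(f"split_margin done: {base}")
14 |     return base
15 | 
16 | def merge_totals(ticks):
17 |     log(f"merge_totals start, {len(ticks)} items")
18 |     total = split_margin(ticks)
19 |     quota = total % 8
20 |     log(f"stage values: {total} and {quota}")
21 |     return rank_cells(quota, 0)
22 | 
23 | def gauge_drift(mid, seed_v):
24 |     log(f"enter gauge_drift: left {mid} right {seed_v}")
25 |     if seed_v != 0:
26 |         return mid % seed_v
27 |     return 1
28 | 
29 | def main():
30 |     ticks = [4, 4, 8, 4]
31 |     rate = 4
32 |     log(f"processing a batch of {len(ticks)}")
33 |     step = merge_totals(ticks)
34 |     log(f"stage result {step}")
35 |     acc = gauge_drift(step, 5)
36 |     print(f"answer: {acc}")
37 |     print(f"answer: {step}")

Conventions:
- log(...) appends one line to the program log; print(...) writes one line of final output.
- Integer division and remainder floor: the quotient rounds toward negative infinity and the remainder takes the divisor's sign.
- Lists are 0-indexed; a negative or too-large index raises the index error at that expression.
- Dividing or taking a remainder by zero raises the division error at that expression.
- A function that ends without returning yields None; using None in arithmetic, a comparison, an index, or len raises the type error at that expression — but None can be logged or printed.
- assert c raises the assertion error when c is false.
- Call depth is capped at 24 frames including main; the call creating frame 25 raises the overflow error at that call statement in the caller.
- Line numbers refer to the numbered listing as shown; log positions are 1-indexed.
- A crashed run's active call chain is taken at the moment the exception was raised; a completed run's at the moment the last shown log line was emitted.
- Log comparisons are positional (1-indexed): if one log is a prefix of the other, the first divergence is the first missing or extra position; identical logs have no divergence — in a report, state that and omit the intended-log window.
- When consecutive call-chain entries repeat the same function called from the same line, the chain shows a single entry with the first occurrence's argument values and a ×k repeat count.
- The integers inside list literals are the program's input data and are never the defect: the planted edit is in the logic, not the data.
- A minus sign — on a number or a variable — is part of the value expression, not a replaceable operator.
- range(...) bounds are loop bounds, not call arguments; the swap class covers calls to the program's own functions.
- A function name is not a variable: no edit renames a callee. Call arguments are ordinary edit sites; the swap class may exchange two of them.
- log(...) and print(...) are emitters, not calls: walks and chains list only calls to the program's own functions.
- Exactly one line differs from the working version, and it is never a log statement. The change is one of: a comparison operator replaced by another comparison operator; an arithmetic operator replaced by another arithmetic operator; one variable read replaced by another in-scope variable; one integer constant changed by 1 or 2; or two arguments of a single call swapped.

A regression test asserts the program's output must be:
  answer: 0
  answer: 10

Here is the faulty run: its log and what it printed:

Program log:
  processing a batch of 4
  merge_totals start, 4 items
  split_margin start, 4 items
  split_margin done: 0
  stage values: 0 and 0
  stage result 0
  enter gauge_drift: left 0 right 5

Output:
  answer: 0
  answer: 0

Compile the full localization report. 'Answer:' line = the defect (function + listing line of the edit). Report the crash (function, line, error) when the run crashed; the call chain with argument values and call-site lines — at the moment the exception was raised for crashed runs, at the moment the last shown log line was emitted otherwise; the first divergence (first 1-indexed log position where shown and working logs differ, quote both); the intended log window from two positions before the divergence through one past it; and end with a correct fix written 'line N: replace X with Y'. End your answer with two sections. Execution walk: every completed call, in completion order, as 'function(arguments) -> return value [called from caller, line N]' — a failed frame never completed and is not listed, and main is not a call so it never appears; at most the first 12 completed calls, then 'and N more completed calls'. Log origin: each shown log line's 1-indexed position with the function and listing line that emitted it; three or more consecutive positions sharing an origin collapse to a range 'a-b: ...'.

Answer: the defect is in split_margin at line 11.
Core observation: Everything matches until log position 4, which reads 'split_margin done: 0' in place of 'split_margin done: 4'.
Call chain: main -> gauge_drift(0, 5) (called at line 35).
First divergence: position 4 — the shown line 'split_margin done: 0' should read 'split_margin done: 4'.
Intended log window:
  2: merge_totals start, 4 items
  3: split_margin start, 4 items
  4: split_margin done: 4
  5: stage values: 4 and 4
Execution walk:
  split_margin([4, 4, 8, 4]) -> 0  [called from merge_totals, line 18]
  rank_cells(0, 0) -> 0  [called from merge_totals, line 21]
  merge_totals([4, 4, 8, 4]) -> 0  [called from main, line 33]
  gauge_drift(0, 5) -> 0  [called from main, line 35]
Log origins:
  1: emitted by main (line 32)
  2: emitted by merge_totals (line 17)
  3: emitted by split_margin (line 8)
  4: emitted by split_margin (line 13)
  5: emitted by merge_totals (line 20)
  6: emitted by main (line 34)
  7: emitted by gauge_drift (line 24)
A correct fix: line 11: replace `//` with `%`.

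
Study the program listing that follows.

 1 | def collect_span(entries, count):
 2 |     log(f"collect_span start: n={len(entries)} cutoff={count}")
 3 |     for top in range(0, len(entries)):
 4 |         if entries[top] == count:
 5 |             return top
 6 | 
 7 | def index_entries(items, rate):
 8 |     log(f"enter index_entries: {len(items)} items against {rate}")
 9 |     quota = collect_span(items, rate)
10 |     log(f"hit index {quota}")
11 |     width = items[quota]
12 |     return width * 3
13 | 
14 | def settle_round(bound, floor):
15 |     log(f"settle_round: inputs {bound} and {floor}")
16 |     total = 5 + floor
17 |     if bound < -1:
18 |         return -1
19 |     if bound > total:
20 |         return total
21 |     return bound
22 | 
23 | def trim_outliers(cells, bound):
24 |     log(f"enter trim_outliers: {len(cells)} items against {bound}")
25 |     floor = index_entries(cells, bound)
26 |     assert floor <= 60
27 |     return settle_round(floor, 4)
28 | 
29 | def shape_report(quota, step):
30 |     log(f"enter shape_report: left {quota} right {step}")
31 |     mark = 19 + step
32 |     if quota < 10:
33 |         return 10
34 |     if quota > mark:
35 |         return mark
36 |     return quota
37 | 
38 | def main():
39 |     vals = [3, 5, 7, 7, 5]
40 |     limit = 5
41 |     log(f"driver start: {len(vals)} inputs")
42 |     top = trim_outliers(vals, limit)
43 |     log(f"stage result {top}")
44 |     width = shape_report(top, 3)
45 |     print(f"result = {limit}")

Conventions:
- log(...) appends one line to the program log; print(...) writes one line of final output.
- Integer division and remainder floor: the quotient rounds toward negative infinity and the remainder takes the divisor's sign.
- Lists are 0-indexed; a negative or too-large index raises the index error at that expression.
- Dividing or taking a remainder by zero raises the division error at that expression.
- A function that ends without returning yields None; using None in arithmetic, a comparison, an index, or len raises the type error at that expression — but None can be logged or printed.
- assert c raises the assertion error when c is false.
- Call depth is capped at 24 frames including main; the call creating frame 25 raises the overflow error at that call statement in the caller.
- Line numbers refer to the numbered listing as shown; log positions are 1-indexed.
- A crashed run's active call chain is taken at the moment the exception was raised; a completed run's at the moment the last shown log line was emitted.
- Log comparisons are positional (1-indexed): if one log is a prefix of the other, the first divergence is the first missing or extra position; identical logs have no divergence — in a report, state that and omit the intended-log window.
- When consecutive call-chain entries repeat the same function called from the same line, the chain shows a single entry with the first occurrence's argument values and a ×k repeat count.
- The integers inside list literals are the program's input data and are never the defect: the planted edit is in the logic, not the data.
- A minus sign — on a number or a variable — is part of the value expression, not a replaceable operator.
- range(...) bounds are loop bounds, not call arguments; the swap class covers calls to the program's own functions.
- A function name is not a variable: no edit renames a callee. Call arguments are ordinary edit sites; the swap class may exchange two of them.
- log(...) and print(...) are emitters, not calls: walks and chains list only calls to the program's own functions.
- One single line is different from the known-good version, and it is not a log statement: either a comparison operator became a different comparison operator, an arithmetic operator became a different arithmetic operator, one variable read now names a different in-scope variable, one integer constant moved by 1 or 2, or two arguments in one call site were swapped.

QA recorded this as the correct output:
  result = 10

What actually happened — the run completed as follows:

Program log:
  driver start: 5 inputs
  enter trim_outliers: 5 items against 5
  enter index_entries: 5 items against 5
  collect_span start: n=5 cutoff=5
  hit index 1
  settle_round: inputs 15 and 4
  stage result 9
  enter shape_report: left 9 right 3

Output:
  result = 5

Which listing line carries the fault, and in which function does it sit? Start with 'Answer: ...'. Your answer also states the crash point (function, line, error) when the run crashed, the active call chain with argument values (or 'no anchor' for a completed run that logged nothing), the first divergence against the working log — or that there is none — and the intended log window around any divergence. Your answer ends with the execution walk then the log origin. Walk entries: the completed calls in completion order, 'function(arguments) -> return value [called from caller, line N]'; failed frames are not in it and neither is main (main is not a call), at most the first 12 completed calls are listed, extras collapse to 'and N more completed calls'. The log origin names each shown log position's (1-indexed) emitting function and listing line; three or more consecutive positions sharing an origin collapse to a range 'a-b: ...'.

Answer: the defect is in main at line 45.
Core observation: Log streams are identical — the defect surfaces only in the printed output.
Call chain: main -> shape_report(9, 3) (called at line 44).
First divergence: there is none — every log position agrees.
Execution walk:
  collect_span([3, 5, 7, 7, 5], 5) -> 1  [called from index_entries, line 9]
  index_entries([3, 5, 7, 7, 5], 5) -> 15  [called from trim_outliers, line 25]
  settle_round(15, 4) -> 9  [called from trim_outliers, line 27]
  trim_outliers([3, 5, 7, 7, 5], 5) -> 9  [called from main, line 42]
  shape_report(9, 3) -> 10  [called from main, line 44]
Log origins:
  1: from main, line 41
  2: from trim_outliers, line 24
  3: from index_entries, line 8
  4: from collect_span, line 2
  5: from index_entries, line 10
  6: from settle_round, line 15
  7: from main, line 43
  8: from shape_report, line 30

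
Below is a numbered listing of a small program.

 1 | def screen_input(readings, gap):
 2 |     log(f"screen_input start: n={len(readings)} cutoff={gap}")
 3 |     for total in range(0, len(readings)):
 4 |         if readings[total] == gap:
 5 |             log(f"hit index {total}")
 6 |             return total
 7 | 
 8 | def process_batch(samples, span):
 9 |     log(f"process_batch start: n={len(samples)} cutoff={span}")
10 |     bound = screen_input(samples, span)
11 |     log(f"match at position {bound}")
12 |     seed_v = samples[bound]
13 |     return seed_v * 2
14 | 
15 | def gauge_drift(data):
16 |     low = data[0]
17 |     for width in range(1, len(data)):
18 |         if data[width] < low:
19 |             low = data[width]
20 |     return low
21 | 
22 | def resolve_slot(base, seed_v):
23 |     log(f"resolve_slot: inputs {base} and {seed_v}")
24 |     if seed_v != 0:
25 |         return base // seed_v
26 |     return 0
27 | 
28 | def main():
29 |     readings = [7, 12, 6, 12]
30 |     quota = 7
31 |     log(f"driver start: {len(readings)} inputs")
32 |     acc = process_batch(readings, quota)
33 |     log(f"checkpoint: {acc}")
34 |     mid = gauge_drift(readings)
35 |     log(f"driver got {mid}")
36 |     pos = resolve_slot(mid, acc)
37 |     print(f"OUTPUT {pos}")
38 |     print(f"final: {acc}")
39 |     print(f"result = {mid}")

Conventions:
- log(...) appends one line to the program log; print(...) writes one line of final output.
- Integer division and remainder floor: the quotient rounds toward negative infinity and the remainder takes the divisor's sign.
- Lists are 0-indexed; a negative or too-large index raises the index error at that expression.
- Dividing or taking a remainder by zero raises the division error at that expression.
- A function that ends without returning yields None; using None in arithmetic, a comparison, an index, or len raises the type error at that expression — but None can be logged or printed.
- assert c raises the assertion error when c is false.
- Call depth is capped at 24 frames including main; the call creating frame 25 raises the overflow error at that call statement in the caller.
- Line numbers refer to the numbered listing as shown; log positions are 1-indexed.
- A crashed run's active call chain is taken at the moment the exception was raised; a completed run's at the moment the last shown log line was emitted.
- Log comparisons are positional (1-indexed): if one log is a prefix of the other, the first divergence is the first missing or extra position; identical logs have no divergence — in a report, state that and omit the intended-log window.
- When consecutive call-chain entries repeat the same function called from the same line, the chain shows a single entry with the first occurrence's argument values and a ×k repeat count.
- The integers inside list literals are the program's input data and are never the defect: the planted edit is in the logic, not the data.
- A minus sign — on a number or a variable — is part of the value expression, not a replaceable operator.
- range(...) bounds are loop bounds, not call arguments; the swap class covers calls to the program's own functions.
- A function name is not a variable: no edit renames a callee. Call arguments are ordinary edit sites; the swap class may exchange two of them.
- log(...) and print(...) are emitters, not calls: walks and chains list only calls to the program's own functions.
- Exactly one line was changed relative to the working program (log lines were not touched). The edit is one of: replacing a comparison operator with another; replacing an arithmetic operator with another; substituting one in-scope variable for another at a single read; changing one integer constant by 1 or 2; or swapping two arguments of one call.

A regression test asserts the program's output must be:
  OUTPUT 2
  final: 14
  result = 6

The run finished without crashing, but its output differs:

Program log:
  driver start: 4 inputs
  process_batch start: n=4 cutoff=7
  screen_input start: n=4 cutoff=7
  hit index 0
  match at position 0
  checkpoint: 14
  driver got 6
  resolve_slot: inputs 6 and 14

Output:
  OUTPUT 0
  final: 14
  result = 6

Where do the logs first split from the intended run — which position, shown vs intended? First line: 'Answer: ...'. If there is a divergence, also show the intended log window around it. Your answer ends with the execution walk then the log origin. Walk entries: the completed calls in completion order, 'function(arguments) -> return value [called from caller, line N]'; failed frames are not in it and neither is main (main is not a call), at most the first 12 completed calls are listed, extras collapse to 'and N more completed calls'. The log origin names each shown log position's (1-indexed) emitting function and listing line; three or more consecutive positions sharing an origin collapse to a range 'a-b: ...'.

Answer: position 8 — the shown line 'resolve_slot: inputs 6 and 14' should read 'resolve_slot: inputs 14 and 6'.
Intended log window:
  6: checkpoint: 14
  7: driver got 6
  8: resolve_slot: inputs 14 and 6
Execution walk:
  screen_input([7, 12, 6, 12], 7) -> 0  [called from process_batch, line 10]
  process_batch([7, 12, 6, 12], 7) -> 14  [called from main, line 32]
  gauge_drift([7, 12, 6, 12]) -> 6  [called from main, line 34]
  resolve_slot(6, 14) -> 0  [called from main, line 36]
Origin of each log line:
  1: logged in main at line 31
  2: logged in process_batch at line 9
  3: logged in screen_input at line 2
  4: logged in screen_input at line 5
  5: logged in process_batch at line 11
  6: logged in main at line 33
  7: logged in main at line 35
  8: logged in resolve_slot at line 23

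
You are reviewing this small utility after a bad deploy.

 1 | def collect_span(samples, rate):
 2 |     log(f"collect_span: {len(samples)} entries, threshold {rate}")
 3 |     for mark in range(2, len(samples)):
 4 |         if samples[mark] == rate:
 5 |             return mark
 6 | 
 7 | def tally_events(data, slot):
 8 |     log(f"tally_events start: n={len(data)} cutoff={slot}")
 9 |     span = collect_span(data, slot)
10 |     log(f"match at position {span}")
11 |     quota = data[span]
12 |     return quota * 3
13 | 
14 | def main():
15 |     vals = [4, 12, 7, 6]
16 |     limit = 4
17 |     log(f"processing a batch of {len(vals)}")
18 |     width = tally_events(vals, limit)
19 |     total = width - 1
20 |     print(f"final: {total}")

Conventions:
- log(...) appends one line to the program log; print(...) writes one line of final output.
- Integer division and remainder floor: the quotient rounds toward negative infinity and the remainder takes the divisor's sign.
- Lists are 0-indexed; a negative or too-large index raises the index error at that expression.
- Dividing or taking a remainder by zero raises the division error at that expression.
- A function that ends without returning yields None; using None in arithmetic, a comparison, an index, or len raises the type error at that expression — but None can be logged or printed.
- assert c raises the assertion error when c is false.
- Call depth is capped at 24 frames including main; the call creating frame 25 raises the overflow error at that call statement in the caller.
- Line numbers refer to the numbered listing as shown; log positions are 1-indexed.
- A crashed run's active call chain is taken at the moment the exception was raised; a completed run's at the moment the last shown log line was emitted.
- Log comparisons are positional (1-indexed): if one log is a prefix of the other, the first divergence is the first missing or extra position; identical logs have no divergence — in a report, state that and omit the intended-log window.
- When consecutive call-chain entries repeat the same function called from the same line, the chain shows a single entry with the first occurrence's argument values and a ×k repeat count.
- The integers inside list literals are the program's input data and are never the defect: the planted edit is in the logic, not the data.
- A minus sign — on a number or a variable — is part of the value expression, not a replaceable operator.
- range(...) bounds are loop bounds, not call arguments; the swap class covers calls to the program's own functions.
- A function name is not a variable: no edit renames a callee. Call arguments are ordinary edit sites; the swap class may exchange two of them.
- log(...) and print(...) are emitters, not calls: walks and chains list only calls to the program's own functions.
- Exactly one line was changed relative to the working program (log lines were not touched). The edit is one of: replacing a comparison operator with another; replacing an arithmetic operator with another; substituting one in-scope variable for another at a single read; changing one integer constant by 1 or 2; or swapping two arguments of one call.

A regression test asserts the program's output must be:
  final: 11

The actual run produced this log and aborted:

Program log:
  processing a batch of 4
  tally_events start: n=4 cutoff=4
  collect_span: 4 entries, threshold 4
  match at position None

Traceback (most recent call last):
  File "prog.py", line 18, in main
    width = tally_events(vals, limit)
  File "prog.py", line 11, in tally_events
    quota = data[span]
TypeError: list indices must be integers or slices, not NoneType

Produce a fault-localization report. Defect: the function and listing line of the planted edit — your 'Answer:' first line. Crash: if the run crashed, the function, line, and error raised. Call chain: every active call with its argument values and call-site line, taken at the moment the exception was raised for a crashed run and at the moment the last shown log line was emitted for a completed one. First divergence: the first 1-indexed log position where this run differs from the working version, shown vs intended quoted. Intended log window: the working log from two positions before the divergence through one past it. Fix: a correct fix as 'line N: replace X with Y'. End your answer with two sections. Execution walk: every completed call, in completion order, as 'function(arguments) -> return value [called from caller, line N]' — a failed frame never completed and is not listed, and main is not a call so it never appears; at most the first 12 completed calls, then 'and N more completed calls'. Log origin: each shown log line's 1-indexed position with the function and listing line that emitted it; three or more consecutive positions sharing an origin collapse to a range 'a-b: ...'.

Answer: the defect is in collect_span at line 3.
The tell: Log line 4 is where behavior first shows: 'match at position None' appears instead of 'match at position 0'.
Crash: tally_events, line 11, TypeError.
Call chain: main -> tally_events([4, 12, 7, 6], 4) (called at line 18).
First divergence: position 4 — shown 'match at position None', intended 'match at position 0'.
Intended log window:
  2: tally_events start: n=4 cutoff=4
  3: collect_span: 4 entries, threshold 4
  4: match at position 0
Execution walk:
  collect_span([4, 12, 7, 6], 4) -> None  [called from tally_events, line 9]
Origin of each log line:
  1: emitted by main (line 17)
  2: emitted by tally_events (line 8)
  3: emitted by collect_span (line 2)
  4: emitted by tally_events (line 10)
A correct fix: line 3: replace `2` with `0`.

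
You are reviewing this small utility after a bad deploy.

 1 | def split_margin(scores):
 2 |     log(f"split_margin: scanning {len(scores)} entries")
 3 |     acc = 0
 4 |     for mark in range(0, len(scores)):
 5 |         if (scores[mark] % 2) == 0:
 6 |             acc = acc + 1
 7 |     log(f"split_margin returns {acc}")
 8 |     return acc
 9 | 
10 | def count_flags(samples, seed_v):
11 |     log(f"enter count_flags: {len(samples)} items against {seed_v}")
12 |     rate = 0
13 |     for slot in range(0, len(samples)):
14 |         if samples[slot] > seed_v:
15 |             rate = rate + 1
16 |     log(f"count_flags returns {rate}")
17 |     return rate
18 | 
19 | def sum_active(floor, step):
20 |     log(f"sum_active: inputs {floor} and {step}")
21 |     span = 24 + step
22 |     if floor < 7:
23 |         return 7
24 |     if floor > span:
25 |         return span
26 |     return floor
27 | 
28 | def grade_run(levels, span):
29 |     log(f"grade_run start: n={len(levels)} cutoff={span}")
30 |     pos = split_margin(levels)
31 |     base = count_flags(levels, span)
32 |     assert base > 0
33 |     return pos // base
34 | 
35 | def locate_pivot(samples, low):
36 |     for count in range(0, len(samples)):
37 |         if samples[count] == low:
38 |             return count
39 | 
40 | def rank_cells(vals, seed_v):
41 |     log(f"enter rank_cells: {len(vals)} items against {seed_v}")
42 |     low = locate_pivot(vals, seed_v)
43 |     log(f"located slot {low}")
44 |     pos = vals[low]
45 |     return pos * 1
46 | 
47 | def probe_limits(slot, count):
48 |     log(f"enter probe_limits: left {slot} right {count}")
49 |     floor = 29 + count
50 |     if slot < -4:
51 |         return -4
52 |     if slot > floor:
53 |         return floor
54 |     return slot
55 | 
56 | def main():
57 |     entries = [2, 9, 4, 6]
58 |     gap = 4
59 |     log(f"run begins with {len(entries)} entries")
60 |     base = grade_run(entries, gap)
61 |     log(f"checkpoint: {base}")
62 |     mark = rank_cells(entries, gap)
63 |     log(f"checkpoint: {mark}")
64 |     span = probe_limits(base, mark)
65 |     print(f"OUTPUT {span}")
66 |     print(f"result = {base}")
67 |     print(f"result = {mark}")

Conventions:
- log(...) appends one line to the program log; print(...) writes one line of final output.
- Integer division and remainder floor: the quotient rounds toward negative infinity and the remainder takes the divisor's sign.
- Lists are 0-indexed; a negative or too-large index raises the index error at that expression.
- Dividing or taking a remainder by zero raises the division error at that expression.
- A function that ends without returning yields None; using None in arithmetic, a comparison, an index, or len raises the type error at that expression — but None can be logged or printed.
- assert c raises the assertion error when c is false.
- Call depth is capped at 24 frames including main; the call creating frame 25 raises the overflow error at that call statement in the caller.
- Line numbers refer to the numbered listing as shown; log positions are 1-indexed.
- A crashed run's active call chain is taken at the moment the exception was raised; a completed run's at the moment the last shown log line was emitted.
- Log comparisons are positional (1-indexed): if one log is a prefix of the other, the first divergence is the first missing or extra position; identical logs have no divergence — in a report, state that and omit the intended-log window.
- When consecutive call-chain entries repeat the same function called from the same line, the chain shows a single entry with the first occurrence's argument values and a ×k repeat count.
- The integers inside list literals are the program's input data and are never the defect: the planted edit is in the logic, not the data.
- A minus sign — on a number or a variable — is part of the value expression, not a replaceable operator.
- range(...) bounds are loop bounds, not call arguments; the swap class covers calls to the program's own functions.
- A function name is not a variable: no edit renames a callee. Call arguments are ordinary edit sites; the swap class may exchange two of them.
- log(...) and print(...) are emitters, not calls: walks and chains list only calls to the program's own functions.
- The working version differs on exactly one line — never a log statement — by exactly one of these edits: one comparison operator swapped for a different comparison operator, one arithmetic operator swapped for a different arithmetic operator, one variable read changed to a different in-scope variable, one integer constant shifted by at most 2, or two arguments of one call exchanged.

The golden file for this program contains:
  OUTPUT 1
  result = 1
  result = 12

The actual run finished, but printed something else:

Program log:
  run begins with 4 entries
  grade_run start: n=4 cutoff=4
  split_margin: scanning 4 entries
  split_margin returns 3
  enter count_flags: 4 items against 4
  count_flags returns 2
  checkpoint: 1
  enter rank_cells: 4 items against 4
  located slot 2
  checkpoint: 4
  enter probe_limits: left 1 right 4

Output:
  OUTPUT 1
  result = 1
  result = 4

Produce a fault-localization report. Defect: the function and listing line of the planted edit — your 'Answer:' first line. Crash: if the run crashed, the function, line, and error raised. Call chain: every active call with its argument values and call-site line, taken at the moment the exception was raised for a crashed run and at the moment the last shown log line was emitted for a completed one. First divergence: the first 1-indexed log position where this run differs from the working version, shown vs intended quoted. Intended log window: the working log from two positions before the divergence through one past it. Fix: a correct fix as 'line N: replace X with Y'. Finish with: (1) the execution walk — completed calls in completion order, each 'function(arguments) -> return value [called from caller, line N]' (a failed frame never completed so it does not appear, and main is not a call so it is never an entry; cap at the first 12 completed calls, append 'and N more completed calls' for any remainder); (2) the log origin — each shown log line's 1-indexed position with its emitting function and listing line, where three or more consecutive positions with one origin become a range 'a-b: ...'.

Answer: the defect is in rank_cells at line 45.
Key fact: Everything matches until log position 10, which reads 'checkpoint: 4' in place of 'checkpoint: 12'.
Call chain: main -> probe_limits(1, 4) (called at line 64).
First divergence: position 10; shown 'checkpoint: 4' vs intended 'checkpoint: 12'.
Intended log window:
  8: enter rank_cells: 4 items against 4
  9: located slot 2
  10: checkpoint: 12
  11: enter probe_limits: left 1 right 12
Execution walk:
  split_margin([2, 9, 4, 6]) -> 3  [called from grade_run, line 30]
  count_flags([2, 9, 4, 6], 4) -> 2  [called from grade_run, line 31]
  grade_run([2, 9, 4, 6], 4) -> 1  [called from main, line 60]
  locate_pivot([2, 9, 4, 6], 4) -> 2  [called from rank_cells, line 42]
  rank_cells([2, 9, 4, 6], 4) -> 4  [called from main, line 62]
  probe_limits(1, 4) -> 1  [called from main, line 64]
Log origin:
  1: emitted by main (line 59)
  2: emitted by grade_run (line 29)
  3: emitted by split_margin (line 2)
  4: emitted by split_margin (line 7)
  5: emitted by count_flags (line 11)
  6: emitted by count_flags (line 16)
  7: emitted by main (line 61)
  8: emitted by rank_cells (line 41)
  9: emitted by rank_cells (line 43)
  10: emitted by main (line 63)
  11: emitted by probe_limits (line 48)
A correct fix: line 45: replace `1` with `3`.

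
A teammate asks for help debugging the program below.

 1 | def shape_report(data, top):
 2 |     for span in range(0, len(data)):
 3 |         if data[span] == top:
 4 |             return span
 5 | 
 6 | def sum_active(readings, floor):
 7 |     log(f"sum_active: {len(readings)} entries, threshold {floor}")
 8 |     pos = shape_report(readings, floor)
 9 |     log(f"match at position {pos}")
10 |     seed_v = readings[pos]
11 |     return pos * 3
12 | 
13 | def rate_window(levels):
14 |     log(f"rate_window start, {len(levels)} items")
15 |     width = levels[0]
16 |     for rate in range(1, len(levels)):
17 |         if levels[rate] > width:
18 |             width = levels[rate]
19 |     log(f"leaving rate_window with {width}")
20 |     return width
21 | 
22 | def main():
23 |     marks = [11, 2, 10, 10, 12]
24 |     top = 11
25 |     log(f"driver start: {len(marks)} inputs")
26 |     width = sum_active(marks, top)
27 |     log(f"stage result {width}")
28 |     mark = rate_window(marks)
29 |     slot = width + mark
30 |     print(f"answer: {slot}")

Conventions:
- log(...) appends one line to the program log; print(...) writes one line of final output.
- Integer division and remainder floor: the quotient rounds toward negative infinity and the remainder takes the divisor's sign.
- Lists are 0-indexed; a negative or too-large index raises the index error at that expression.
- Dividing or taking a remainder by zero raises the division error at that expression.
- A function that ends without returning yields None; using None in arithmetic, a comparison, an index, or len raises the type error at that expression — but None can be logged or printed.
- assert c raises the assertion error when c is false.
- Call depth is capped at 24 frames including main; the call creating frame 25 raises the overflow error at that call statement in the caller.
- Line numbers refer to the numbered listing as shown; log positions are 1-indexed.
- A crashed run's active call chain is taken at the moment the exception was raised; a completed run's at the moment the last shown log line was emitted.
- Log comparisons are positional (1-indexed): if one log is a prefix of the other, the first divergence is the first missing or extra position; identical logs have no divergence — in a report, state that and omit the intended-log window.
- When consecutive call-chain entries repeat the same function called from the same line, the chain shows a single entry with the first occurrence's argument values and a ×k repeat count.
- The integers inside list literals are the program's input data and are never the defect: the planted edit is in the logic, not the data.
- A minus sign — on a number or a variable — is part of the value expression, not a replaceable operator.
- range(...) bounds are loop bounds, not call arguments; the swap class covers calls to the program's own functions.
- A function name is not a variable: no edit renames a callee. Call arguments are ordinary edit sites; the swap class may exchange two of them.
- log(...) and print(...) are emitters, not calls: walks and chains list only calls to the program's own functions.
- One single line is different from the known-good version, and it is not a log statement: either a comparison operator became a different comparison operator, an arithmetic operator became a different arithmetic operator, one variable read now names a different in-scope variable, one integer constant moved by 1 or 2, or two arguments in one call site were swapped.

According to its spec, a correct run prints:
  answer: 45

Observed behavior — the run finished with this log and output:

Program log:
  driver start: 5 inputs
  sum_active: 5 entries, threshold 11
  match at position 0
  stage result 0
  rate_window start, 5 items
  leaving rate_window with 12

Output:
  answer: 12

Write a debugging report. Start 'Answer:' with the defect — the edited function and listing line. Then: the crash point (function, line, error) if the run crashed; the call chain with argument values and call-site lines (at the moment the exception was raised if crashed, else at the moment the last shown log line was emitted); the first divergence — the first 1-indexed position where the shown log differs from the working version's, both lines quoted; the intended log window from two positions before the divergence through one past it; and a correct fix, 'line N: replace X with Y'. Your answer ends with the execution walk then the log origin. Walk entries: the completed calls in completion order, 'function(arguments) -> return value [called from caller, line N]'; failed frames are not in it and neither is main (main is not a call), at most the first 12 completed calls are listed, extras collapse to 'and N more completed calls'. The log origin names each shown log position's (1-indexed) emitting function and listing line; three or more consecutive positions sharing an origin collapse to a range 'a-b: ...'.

Answer: the defect is in sum_active at line 11.
Key fact: The earliest visible damage is log position 4 — 'stage result 0' rather than the intended 'stage result 33'.
Call chain: main -> rate_window([11, 2, 10, 10, 12]) (called at line 28).
First divergence: position 4; shown 'stage result 0' vs intended 'stage result 33'.
Intended log window:
  2: sum_active: 5 entries, threshold 11
  3: match at position 0
  4: stage result 33
  5: rate_window start, 5 items
Execution walk:
  shape_report([11, 2, 10, 10, 12], 11) -> 0  [called from sum_active, line 8]
  sum_active([11, 2, 10, 10, 12], 11) -> 0  [called from main, line 26]
  rate_window([11, 2, 10, 10, 12]) -> 12  [called from main, line 28]
Log origins:
  1 — main, line 25
  2 — sum_active, line 7
  3 — sum_active, line 9
  4 — main, line 27
  5 — rate_window, line 14
  6 — rate_window, line 19
A correct fix: line 11: replace `pos` with `seed_v`.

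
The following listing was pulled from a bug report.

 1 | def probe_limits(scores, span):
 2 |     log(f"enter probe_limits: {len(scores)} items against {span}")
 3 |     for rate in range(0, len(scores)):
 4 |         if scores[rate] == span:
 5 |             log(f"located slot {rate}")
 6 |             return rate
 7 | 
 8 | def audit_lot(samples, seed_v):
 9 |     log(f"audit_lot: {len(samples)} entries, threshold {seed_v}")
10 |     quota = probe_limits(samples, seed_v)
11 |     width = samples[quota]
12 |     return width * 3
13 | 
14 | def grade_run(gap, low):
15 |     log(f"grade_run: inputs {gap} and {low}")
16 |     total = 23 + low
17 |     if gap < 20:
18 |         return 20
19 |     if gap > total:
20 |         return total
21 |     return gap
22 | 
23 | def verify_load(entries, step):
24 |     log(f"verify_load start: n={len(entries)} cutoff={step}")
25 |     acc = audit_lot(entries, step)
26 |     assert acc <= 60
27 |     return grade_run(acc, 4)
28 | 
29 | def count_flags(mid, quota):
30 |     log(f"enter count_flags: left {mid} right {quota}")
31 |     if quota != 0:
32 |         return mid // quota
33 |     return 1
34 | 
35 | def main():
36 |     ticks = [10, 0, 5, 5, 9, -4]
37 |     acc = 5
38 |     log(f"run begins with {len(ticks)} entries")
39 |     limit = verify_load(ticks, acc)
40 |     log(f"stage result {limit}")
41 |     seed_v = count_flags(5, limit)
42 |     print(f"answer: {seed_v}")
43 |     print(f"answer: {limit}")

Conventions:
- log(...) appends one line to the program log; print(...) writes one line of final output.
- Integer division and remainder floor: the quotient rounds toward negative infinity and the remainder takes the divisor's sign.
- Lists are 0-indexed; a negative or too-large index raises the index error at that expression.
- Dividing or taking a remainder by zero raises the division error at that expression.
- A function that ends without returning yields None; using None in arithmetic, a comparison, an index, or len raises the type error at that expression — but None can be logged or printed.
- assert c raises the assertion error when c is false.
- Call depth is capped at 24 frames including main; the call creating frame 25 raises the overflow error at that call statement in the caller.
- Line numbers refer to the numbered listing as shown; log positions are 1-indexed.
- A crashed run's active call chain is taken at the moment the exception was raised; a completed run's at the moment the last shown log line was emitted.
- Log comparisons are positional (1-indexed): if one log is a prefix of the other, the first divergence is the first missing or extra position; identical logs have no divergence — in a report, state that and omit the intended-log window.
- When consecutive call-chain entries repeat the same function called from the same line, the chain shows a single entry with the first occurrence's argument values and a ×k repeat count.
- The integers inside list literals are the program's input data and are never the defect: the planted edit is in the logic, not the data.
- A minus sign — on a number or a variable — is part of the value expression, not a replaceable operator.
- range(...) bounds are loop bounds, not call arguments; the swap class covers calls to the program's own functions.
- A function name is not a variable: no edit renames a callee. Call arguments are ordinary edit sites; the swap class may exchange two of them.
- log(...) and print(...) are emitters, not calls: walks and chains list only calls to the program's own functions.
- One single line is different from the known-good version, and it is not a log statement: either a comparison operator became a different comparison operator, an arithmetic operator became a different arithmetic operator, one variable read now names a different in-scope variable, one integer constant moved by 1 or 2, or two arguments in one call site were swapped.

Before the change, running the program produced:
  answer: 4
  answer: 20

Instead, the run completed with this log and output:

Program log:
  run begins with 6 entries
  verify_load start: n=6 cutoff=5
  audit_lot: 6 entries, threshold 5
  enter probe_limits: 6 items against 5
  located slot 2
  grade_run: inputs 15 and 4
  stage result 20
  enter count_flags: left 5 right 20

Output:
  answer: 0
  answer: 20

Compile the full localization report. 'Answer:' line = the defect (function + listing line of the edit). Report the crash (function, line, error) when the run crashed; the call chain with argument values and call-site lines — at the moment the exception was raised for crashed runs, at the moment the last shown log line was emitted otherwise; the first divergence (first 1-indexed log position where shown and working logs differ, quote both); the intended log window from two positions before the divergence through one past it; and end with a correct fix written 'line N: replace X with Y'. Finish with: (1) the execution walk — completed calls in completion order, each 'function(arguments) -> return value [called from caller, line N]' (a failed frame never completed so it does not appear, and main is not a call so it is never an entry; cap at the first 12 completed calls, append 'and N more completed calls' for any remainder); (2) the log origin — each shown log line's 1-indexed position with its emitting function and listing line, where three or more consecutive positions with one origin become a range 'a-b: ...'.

Answer: the defect is in main at line 41.
Key observation: Log line 8 is where behavior first shows: 'enter count_flags: left 5 right 20' appears instead of 'enter count_flags: left 20 right 5'.
Call chain: main -> count_flags(5, 20) (called at line 41).
First divergence: at position 8 the run shows 'enter count_flags: left 5 right 20' where the working version logs 'enter count_flags: left 20 right 5'.
Intended log window:
  6: grade_run: inputs 15 and 4
  7: stage result 20
  8: enter count_flags: left 20 right 5
Execution walk:
  probe_limits([10, 0, 5, 5, 9, -4], 5) -> 2  [called from audit_lot, line 10]
  audit_lot([10, 0, 5, 5, 9, -4], 5) -> 15  [called from verify_load, line 25]
  grade_run(15, 4) -> 20  [called from verify_load, line 27]
  verify_load([10, 0, 5, 5, 9, -4], 5) -> 20  [called from main, line 39]
  count_flags(5, 20) -> 0  [called from main, line 41]
Log line origins:
  1 — main, line 38
  2 — verify_load, line 24
  3 — audit_lot, line 9
  4 — probe_limits, line 2
  5 — probe_limits, line 5
  6 — grade_run, line 15
  7 — main, line 40
  8 — count_flags, line 30
A correct fix: line 41: replace `count_flags(5, limit)` with `count_flags(limit, 5)`.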